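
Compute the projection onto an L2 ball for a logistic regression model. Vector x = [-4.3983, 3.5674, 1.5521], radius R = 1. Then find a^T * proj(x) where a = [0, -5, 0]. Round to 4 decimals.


Step 1: Compute ||x|| (intermediates to 6 decimals).
||x|| = sqrt((-4.3983)^2 + 3.5674^2 + 1.5521^2) = 5.872001
Step 2: Project.
Since ||x|| > R, scale = R/||x|| = 1/5.872001 = 0.1703, proj(x) = scale * x
proj(x) = [-0.74903, 0.607528, 0.264323]
Step 3: Dot product.
a^T * proj(x) = 0*(-0.74903) - 5*0.607528 + 0*0.264323 = -3.0376


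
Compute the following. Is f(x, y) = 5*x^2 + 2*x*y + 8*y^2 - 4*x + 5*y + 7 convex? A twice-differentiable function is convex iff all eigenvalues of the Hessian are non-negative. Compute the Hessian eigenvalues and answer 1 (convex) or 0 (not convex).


The Hessian of f(x,y) = 5*x^2 + 2*x*y + 8*y^2 - 4*x + 5*y + 7 is:
H = [[10, 2], [2, 16]]
Trace = 10 + 16 = 26
Determinant = 10*16 - (2)^2 = 156
Discriminant = (26)^2 - 4*156 = 52.0
Eigenvalues: lambda_1 = 9.3944, lambda_2 = 16.6056
The function is convex.

1


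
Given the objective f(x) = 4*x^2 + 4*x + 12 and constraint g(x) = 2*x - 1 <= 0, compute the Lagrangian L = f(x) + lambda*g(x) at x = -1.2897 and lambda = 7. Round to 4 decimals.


Step 1: Evaluate f(x).
f(-1.2897) = 4*(-1.2897)^2 + 4*(-1.2897) + 12 = 13.4945
Step 2: Evaluate g(x).
g(-1.2897) = 2*-1.2897 - 1 = -3.5794
Step 3: Compute Lagrangian.
L = 13.4945 + 7*-3.5794 = -11.5613


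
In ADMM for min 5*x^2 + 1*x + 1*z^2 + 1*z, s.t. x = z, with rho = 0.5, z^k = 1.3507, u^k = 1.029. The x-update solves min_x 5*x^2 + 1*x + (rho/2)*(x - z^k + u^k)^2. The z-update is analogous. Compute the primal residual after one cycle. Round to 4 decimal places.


ADMM iteration with rho = 0.5, z^k = 1.3507, u^k = 1.029
Step 1: x-update.
Minimize 5*x^2 + 1*x + (0.5/2)*(x - 1.3507 + 1.029)^2
FOC: (2*5 + 0.5)*x = -1 + 0.5*(1.3507 - 1.029)
x^{k+1} = -0.0799
Step 2: z-update.
Minimize 1*z^2 + 1*z + (0.5/2)*(-0.0799 - z + 1.029)^2
FOC: (2*1 + 0.5)*z = -1 + 0.5*(-0.0799 + 1.029)
z^{k+1} = -0.2102
Step 3: u-update.
u^{k+1} = 1.029 - 0.0799 + 0.2102 = 1.1593
Step 4: Primal residual = |-0.0799 + 0.2102| = 0.1303


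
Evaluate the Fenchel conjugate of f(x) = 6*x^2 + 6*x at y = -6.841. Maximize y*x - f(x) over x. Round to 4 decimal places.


f*(y) = sup_x {y*x - a*x^2 - b*x} = sup_x {(y-b)*x - a*x^2}
FOC: (y - b) - 2a*x = 0 => x* = (y - b)/(2a)
x* = (-6.841 - 6)/(2*6) = -1.0701
f*(-6.841) = (y-b)^2/(4a) = (-6.841 - 6)^2/(4*6)
= 164.8913/24 = 6.8705


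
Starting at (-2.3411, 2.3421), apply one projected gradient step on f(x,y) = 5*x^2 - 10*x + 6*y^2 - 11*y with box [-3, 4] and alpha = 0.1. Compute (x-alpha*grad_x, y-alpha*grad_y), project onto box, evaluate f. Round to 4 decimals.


Step 1: Compute gradient at (-2.3411, 2.3421).
grad_x = 2*5*-2.3411 - 10 = -33.411
grad_y = 2*6*2.3421 - 11 = 17.1052
Step 2: Gradient step.
x_raw = -2.3411 - 0.1*-33.411 = 1.0
y_raw = 2.3421 - 0.1*17.1052 = 0.6316
Step 3: Project onto [-3, 4].
x_proj = clip(1.0) = 1.0
y_proj = clip(0.6316) = 0.6316
Step 4: Evaluate f.
f(1.0, 0.6316) = -9.554


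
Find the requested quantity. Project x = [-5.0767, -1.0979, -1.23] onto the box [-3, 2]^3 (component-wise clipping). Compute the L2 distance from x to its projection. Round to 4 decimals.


Project each component onto [-3, 2].
clip(-5.0767) = -3.0, clip(-1.0979) = -1.0979, clip(-1.23) = -1.23
Projection = [-3.0, -1.0979, -1.23]
Squared diffs: [4.3127, 0.0, 0.0]
Distance = sqrt(4.3127) = 2.0767


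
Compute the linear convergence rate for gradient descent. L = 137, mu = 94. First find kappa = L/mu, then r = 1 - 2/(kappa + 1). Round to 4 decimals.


Step 1: Compute the condition number.
kappa = L/mu = 137/94 = 1.4574
Step 2: Compute the convergence rate.
r = 1 - 2/(kappa + 1) = 1 - 2*mu/(L + mu) = (L - mu)/(L + mu) = 43/231 = 0.1861


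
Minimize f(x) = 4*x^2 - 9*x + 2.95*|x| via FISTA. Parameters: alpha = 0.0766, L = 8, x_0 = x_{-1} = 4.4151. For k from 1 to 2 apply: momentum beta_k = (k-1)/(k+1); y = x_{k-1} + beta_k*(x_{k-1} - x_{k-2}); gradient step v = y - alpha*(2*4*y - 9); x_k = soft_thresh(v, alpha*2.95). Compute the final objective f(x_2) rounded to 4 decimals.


FISTA on f(x) = 4*x^2 - 9*x + 2.95*|x|
L = 8, alpha = 0.0766
Iteration 1: beta = 0.0, y = 4.4151 + 0.0*(4.4151 - 4.4151) = 4.4151
  grad(y) = 26.3208, v = y - alpha*grad = 2.3989
  prox(v) = soft_thresh(2.3989, 0.226) = 2.173
Iteration 2: beta = 0.3333, y = 2.173 + 0.3333*(2.173 - 4.4151) = 1.4256
  grad(y) = 2.4046, v = y - alpha*grad = 1.2414
  prox(v) = soft_thresh(1.2414, 0.226) = 1.0154
f(x_2) = 4*1.0154^2 - 9*1.0154 + 2.95*|1.0154| = -2.019


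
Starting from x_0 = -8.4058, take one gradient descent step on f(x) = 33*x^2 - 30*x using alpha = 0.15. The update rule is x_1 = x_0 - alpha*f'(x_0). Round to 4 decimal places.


We compute the gradient at x_0 and apply the update.
f'(x) = 66*x - 30
f'(-8.4058) = 66*-8.4058 - 30 = -584.7828
x_1 = -8.4058 - 0.15*-584.7828 = 79.3116


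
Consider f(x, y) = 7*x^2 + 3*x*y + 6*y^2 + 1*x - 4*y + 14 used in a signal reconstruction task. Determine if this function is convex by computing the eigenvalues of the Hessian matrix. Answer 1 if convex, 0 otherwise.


The Hessian of f(x,y) = 7*x^2 + 3*x*y + 6*y^2 + 1*x - 4*y + 14 is:
H = [[14, 3], [3, 12]]
Trace = 14 + 12 = 26
Determinant = 14*12 - (3)^2 = 159
Discriminant = (26)^2 - 4*159 = 40.0
Eigenvalues: lambda_1 = 9.8377, lambda_2 = 16.1623
The function is convex.

1


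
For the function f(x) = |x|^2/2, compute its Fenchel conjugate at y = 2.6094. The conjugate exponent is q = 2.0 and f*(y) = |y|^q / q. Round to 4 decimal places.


The conjugate exponent q satisfies 1/p + 1/q = 1.
p = 2, so q = 2/(2 - 1) = 2.0
|y|^q = 2.6094^2.0 = 6.809
f*(2.6094) = 6.809 / 2.0 = 3.4045


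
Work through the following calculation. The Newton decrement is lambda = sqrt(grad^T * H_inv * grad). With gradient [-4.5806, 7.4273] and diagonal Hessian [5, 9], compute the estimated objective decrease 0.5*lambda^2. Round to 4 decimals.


Step 1: H is diagonal, so H^(-1) * g = [-0.9161, 0.8253].
Step 2: g^T H^(-1) g = sum_i g_i^2 / H_ii
  = (-4.5806)^2/5 + (7.4273)^2/9
  = 4.1964 + 6.1294 = 10.3258
Step 3: Objective decrease = 0.5 * g^T H^(-1) g = 5.1629


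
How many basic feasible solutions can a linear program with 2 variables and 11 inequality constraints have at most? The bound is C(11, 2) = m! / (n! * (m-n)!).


Each vertex corresponds to some choice of n active constraints out of m, so the number of vertices is at most C(m, n) = m! / (n!(m-n)!).
m = 11, n = 2
Numerator: 11 * 10
Denominator: 2! = 2
C(11, 2) = 55


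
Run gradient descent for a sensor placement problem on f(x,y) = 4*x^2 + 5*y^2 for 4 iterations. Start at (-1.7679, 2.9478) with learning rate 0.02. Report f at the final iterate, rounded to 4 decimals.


Gradient descent on f(x,y) = 4*x^2 + 5*y^2.
Starting point: (-1.7679, 2.9478), alpha = 0.02
Step 1: grad_x = 2*4*-1.7679 = -14.1432, grad_y = 2*5*2.9478 = 29.478
  x_1 = -1.7679 - 0.02*-14.1432 = -1.485
  y_1 = 2.9478 - 0.02*29.478 = 2.3582
Step 2: grad_x = 2*4*-1.485 = -11.8803, grad_y = 2*5*2.3582 = 23.5824
  x_2 = -1.485 - 0.02*-11.8803 = -1.2474
  y_2 = 2.3582 - 0.02*23.5824 = 1.8866
Step 3: grad_x = 2*4*-1.2474 = -9.9794, grad_y = 2*5*1.8866 = 18.8659
  x_3 = -1.2474 - 0.02*-9.9794 = -1.0478
  y_3 = 1.8866 - 0.02*18.8659 = 1.5093
Step 4: grad_x = 2*4*-1.0478 = -8.3827, grad_y = 2*5*1.5093 = 15.0927
  x_4 = -1.0478 - 0.02*-8.3827 = -0.8802
  y_4 = 1.5093 - 0.02*15.0927 = 1.2074
f(-0.8802, 1.2074) = 4*(-0.8802)^2 + 5*1.2074^2 = 10.3882


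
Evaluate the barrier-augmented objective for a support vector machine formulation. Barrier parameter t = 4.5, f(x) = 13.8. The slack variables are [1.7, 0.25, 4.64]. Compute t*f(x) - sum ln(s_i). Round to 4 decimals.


Step 1: Compute log-barrier.
ln values: [0.5306, -1.3863, 1.5347]
phi = -(0.5306 - 1.3863 + 1.5347) = -0.679
Step 2: Compute augmented objective.
t*f(x) = 4.5*13.8 = 62.1
Total = 62.1 - 0.679 = 61.421


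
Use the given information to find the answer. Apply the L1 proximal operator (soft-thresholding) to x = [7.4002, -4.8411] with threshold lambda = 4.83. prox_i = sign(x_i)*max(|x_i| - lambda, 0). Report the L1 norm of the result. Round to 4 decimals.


Soft-thresholding with lambda = 4.83:
prox(7.4002) = sign(7.4002)*max(|7.4002| - 4.83, 0) = 2.5702
prox(-4.8411) = sign(-4.8411)*max(|-4.8411| - 4.83, 0) = -0.0111
prox(x) = [2.5702, -0.0111]
||prox(x)||_1 = 2.5702 + 0.0111 = 2.5813


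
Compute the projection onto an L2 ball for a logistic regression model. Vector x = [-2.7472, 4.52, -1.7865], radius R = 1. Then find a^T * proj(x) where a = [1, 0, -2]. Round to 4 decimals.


Step 1: Compute ||x|| (intermediates to 6 decimals).
||x|| = sqrt((-2.7472)^2 + 4.52^2 + (-1.7865)^2) = 5.582928
Step 2: Project.
Since ||x|| > R, scale = R/||x|| = 1/5.582928 = 0.179117, proj(x) = scale * x
proj(x) = [-0.49207, 0.809609, -0.319993]
Step 3: Dot product.
a^T * proj(x) = 1*(-0.49207) + 0*0.809609 - 2*(-0.319993) = 0.1479


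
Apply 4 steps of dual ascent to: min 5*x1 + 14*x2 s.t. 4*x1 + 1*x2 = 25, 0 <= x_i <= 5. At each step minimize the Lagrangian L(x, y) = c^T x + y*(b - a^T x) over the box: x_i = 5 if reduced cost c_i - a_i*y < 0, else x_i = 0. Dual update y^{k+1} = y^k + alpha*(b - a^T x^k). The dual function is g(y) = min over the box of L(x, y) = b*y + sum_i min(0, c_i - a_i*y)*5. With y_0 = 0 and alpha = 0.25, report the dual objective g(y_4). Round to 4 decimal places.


Dual ascent for LP: min 5*x1 + 14*x2, 4*x1 + 1*x2 = 25, 0 <= x_i <= 5
Step 1: y^k = 0.0, reduced costs: (5.0, 14.0)
  x^k = (0.0, 0.0), subgradient = b - a^T x = 25.0
  y^{k+1} = 0.0 + 0.25*25.0 = 6.25
Step 2: y^k = 6.25, reduced costs: (-20.0, 7.75)
  x^k = (5.0, 0.0), subgradient = b - a^T x = 5.0
  y^{k+1} = 6.25 + 0.25*5.0 = 7.5
Step 3: y^k = 7.5, reduced costs: (-25.0, 6.5)
  x^k = (5.0, 0.0), subgradient = b - a^T x = 5.0
  y^{k+1} = 7.5 + 0.25*5.0 = 8.75
Step 4: y^k = 8.75, reduced costs: (-30.0, 5.25)
  x^k = (5.0, 0.0), subgradient = b - a^T x = 5.0
  y^{k+1} = 8.75 + 0.25*5.0 = 10.0
Dual objective at y_4 = 10.0: reduced costs (-35.0, 4.0), box minimizer x = (5.0, 0.0)
g(y_4) = b*y + (c1 - a1*y)*x1 + (c2 - a2*y)*x2 = 25*10.0 + (-35.0)*5.0 + 4.0*0.0 = 250.0 - 175.0 + 0.0 = 75.0


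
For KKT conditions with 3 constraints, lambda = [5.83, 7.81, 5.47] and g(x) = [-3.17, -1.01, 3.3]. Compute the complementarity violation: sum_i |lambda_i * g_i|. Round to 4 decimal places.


KKT complementary slackness check:
lambda_1 * g_1 = 5.83 * -3.17 = -18.4811
lambda_2 * g_2 = 7.81 * -1.01 = -7.8881
lambda_3 * g_3 = 5.47 * 3.3 = 18.051
Total violation = 18.4811 + 7.8881 + 18.051 = 44.4202


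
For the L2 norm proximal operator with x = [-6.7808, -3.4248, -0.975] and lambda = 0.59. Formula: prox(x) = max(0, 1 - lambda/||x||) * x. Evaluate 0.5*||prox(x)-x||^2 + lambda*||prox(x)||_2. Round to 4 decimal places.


Step 1: Compute ||x||.
||x|| = 7.6589
Step 2: Compute scaling factor.
scale = max(0, 1 - 0.59/7.6589) = 0.923
Step 3: prox(x) = [-6.2584, -3.161, -0.8999]
||prox(x)|| = 7.0689
Step 4: Proximal objective.
0.5*||prox-x||^2 = 0.1741
lambda*||prox|| = 4.1707
Total = 4.3447


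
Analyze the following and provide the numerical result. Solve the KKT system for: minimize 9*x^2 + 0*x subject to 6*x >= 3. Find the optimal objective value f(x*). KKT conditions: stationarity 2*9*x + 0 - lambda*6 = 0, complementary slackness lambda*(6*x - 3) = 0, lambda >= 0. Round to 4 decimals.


Step 1: Try lambda = 0 (constraint inactive).
x_unc = 0/(2*9) = 0.0
Check: 6*0.0 = 0.0 < 3 -- violated!
Step 2: Constraint must be active: 6*x = 3
x* = 3/6 = 0.5
lambda = (2*9*0.5 + 0)/6 = 1.5
Step 3: Compute optimal value.
f(x*) = 9*0.5^2 + 0*0.5 = 2.25


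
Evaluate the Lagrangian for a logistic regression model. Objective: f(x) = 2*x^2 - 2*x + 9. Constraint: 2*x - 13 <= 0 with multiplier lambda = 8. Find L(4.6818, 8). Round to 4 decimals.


Step 1: Evaluate f(x).
f(4.6818) = 2*4.6818^2 - 2*4.6818 + 9 = 43.4749
Step 2: Evaluate g(x).
g(4.6818) = 2*4.6818 - 13 = -3.6364
Step 3: Compute Lagrangian.
L = 43.4749 + 8*-3.6364 = 14.3837


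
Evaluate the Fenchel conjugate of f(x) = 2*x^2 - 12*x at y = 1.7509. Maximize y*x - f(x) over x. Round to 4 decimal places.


f*(y) = sup_x {y*x - a*x^2 - b*x} = sup_x {(y-b)*x - a*x^2}
FOC: (y - b) - 2a*x = 0 => x* = (y - b)/(2a)
x* = (1.7509 + 12)/(2*2) = 3.4377
f*(1.7509) = (y-b)^2/(4a) = (1.7509 + 12)^2/(4*2)
= 189.0873/8 = 23.6359


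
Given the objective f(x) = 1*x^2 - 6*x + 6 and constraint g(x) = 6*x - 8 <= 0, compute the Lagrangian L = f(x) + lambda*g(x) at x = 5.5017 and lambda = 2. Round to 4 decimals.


Step 1: Evaluate f(x).
f(5.5017) = 1*5.5017^2 - 6*5.5017 + 6 = 3.2585
Step 2: Evaluate g(x).
g(5.5017) = 6*5.5017 - 8 = 25.0102
Step 3: Compute Lagrangian.
L = 3.2585 + 2*25.0102 = 53.2789


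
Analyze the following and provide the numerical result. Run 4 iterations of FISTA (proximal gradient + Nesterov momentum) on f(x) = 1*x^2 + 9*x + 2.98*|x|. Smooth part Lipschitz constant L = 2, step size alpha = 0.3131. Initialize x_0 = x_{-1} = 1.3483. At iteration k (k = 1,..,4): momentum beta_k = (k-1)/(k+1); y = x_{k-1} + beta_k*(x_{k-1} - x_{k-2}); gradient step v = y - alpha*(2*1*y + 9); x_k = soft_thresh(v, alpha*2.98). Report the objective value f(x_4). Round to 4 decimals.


FISTA on f(x) = 1*x^2 + 9*x + 2.98*|x|
L = 2, alpha = 0.3131
Iteration 1: beta = 0.0, y = 1.3483 + 0.0*(1.3483 - 1.3483) = 1.3483
  grad(y) = 11.6966, v = y - alpha*grad = -2.3139
  prox(v) = soft_thresh(-2.3139, 0.933) = -1.3809
Iteration 2: beta = 0.3333, y = -1.3809 + 0.3333*(-1.3809 - 1.3483) = -2.2906
  grad(y) = 4.4188, v = y - alpha*grad = -3.6741
  prox(v) = soft_thresh(-3.6741, 0.933) = -2.7411
Iteration 3: beta = 0.5, y = -2.7411 + 0.5*(-2.7411 + 1.3809) = -3.4212
  grad(y) = 2.1576, v = y - alpha*grad = -4.0967
  prox(v) = soft_thresh(-4.0967, 0.933) = -3.1637
Iteration 4: beta = 0.6, y = -3.1637 + 0.6*(-3.1637 + 2.7411) = -3.4173
  grad(y) = 2.1654, v = y - alpha*grad = -4.0953
  prox(v) = soft_thresh(-4.0953, 0.933) = -3.1622
f(x_4) = 1*(-3.1622)^2 + 9*(-3.1622) + 2.98*|-3.1622| = -9.0369


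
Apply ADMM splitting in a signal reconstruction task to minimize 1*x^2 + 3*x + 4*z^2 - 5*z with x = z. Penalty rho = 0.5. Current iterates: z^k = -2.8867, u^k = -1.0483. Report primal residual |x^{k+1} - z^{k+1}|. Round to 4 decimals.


ADMM iteration with rho = 0.5, z^k = -2.8867, u^k = -1.0483
Step 1: x-update.
Minimize 1*x^2 + 3*x + (0.5/2)*(x + 2.8867 - 1.0483)^2
FOC: (2*1 + 0.5)*x = -3 + 0.5*(-2.8867 + 1.0483)
x^{k+1} = -1.5677
Step 2: z-update.
Minimize 4*z^2 - 5*z + (0.5/2)*(-1.5677 - z - 1.0483)^2
FOC: (2*4 + 0.5)*z = 5 + 0.5*(-1.5677 - 1.0483)
z^{k+1} = 0.4344
Step 3: u-update.
u^{k+1} = -1.0483 - 1.5677 - 0.4344 = -3.0503
Step 4: Primal residual = |-1.5677 - 0.4344| = 2.002


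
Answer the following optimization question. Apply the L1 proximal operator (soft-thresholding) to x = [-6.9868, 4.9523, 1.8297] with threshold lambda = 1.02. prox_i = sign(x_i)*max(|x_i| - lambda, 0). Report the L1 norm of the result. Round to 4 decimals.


Soft-thresholding with lambda = 1.02:
prox(-6.9868) = sign(-6.9868)*max(|-6.9868| - 1.02, 0) = -5.9668
prox(4.9523) = sign(4.9523)*max(|4.9523| - 1.02, 0) = 3.9323
prox(1.8297) = sign(1.8297)*max(|1.8297| - 1.02, 0) = 0.8097
prox(x) = [-5.9668, 3.9323, 0.8097]
||prox(x)||_1 = 5.9668 + 3.9323 + 0.8097 = 10.7088


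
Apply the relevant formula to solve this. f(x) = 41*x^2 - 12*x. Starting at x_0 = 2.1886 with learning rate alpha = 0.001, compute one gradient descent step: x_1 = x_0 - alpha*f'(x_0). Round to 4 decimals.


We compute the gradient at x_0 and apply the update.
f'(x) = 82*x - 12
f'(2.1886) = 82*2.1886 - 12 = 167.4652
x_1 = 2.1886 - 0.001*167.4652 = 2.0211


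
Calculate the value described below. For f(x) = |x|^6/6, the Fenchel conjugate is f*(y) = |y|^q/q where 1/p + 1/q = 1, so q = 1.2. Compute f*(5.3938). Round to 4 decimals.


The conjugate exponent q satisfies 1/p + 1/q = 1.
p = 6, so q = 6/(6 - 1) = 1.2
|y|^q = 5.3938^1.2 = 7.5557
f*(5.3938) = 7.5557 / 1.2 = 6.2964


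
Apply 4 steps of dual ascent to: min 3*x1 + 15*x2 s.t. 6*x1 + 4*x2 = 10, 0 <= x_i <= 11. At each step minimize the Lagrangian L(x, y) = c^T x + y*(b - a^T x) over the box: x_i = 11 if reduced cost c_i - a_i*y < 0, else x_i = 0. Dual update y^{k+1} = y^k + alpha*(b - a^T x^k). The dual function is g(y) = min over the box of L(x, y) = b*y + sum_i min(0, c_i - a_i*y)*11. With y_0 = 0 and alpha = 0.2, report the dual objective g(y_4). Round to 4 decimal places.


Dual ascent for LP: min 3*x1 + 15*x2, 6*x1 + 4*x2 = 10, 0 <= x_i <= 11
Step 1: y^k = 0.0, reduced costs: (3.0, 15.0)
  x^k = (0.0, 0.0), subgradient = b - a^T x = 10.0
  y^{k+1} = 0.0 + 0.2*10.0 = 2.0
Step 2: y^k = 2.0, reduced costs: (-9.0, 7.0)
  x^k = (11.0, 0.0), subgradient = b - a^T x = -56.0
  y^{k+1} = 2.0 + 0.2*-56.0 = -9.2
Step 3: y^k = -9.2, reduced costs: (58.2, 51.8)
  x^k = (0.0, 0.0), subgradient = b - a^T x = 10.0
  y^{k+1} = -9.2 + 0.2*10.0 = -7.2
Step 4: y^k = -7.2, reduced costs: (46.2, 43.8)
  x^k = (0.0, 0.0), subgradient = b - a^T x = 10.0
  y^{k+1} = -7.2 + 0.2*10.0 = -5.2
Dual objective at y_4 = -5.2: reduced costs (34.2, 35.8), box minimizer x = (0.0, 0.0)
g(y_4) = b*y + (c1 - a1*y)*x1 + (c2 - a2*y)*x2 = 10*(-5.2) + 34.2*0.0 + 35.8*0.0 = -52.0 + 0.0 + 0.0 = -52.0


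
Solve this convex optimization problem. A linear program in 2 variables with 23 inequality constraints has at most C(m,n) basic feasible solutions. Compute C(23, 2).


Each vertex corresponds to some choice of n active constraints out of m, so the number of vertices is at most C(m, n) = m! / (n!(m-n)!).
m = 23, n = 2
Numerator: 23 * 22
Denominator: 2! = 2
C(23, 2) = 253


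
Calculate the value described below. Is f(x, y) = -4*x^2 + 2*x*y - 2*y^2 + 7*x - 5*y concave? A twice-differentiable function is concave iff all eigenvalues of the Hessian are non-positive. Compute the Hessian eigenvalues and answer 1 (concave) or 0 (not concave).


The Hessian of f(x,y) = -4*x^2 + 2*x*y - 2*y^2 + 7*x - 5*y is:
H = [[-8, 2], [2, -4]]
Trace = -8 - 4 = -12
Determinant = -8*-4 - (2)^2 = 28
Discriminant = (-12)^2 - 4*28 = 32.0
Eigenvalues: lambda_1 = -8.8284, lambda_2 = -3.1716
The function is concave.

1


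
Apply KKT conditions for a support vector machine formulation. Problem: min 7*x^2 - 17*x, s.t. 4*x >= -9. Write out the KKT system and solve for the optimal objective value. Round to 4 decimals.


Step 1: Try lambda = 0 (constraint inactive).
Stationarity: 2*7*x - 17 = 0
x* = 17/(2*7) = 17/14 = 1.2143 (rounded; the exact value 17/14 is used below)
Check constraint: 4*1.2143 = 4.8572 >= -9 -- satisfied.
Step 2: Compute optimal value.
f(x*) = 7*(17/14)^2 - 17*(17/14) = -10.3214


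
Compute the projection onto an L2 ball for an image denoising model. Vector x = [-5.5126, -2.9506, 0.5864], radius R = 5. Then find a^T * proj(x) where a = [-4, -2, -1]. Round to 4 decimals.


Step 1: Compute ||x|| (intermediates to 6 decimals).
||x|| = sqrt((-5.5126)^2 + (-2.9506)^2 + 0.5864^2) = 6.280021
Step 2: Project.
Since ||x|| > R, scale = R/||x|| = 5/6.280021 = 0.796176, proj(x) = scale * x
proj(x) = [-4.389, -2.349197, 0.466878]
Step 3: Dot product.
a^T * proj(x) = -4*(-4.389) - 2*(-2.349197) - 1*0.466878 = 21.7875


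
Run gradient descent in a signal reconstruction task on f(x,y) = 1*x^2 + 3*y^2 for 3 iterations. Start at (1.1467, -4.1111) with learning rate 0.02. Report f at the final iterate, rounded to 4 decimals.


Gradient descent on f(x,y) = 1*x^2 + 3*y^2.
Starting point: (1.1467, -4.1111), alpha = 0.02
Step 1: grad_x = 2*1*1.1467 = 2.2934, grad_y = 2*3*-4.1111 = -24.6666
  x_1 = 1.1467 - 0.02*2.2934 = 1.1008
  y_1 = -4.1111 - 0.02*-24.6666 = -3.6178
Step 2: grad_x = 2*1*1.1008 = 2.2017, grad_y = 2*3*-3.6178 = -21.7066
  x_2 = 1.1008 - 0.02*2.2017 = 1.0568
  y_2 = -3.6178 - 0.02*-21.7066 = -3.1836
Step 3: grad_x = 2*1*1.0568 = 2.1136, grad_y = 2*3*-3.1836 = -19.1018
  x_3 = 1.0568 - 0.02*2.1136 = 1.0145
  y_3 = -3.1836 - 0.02*-19.1018 = -2.8016
f(1.0145, -2.8016) = 1*1.0145^2 + 3*(-2.8016)^2 = 24.5761


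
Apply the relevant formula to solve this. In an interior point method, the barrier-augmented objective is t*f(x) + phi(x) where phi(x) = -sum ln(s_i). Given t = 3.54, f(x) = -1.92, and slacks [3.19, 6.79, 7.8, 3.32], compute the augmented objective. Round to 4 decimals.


Step 1: Compute log-barrier.
ln values: [1.16, 1.9155, 2.0541, 1.2]
phi = -(1.16 + 1.9155 + 2.0541 + 1.2) = -6.3296
Step 2: Compute augmented objective.
t*f(x) = 3.54*-1.92 = -6.7968
Total = -6.7968 - 6.3296 = -13.1264


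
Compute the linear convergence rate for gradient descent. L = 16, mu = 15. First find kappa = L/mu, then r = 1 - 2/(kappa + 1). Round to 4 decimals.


Step 1: Compute the condition number.
kappa = L/mu = 16/15 = 1.0667
Step 2: Compute the convergence rate.
r = 1 - 2/(kappa + 1) = 1 - 2*mu/(L + mu) = (L - mu)/(L + mu) = 1/31 = 0.0323


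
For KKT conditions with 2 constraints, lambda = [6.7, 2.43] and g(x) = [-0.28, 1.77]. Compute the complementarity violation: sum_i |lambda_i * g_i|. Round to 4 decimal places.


KKT complementary slackness check:
lambda_1 * g_1 = 6.7 * -0.28 = -1.876
lambda_2 * g_2 = 2.43 * 1.77 = 4.3011
Total violation = 1.876 + 4.3011 = 6.1771


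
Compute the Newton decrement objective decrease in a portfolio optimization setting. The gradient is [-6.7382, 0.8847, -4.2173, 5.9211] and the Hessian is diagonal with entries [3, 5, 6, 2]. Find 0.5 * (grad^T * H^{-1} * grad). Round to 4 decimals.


Step 1: H is diagonal, so H^(-1) * g = [-2.2461, 0.1769, -0.7029, 2.9606].
Step 2: g^T H^(-1) g = sum_i g_i^2 / H_ii
  = (-6.7382)^2/3 + (0.8847)^2/5 + (-4.2173)^2/6 + (5.9211)^2/2
  = 15.1344 + 0.1565 + 2.9643 + 17.5297 = 35.785
Step 3: Objective decrease = 0.5 * g^T H^(-1) g = 17.8925


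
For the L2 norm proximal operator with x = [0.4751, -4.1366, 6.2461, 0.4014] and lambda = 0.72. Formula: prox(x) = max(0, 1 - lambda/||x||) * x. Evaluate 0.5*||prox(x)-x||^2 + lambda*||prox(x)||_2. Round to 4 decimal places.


Step 1: Compute ||x||.
||x|| = 7.5175
Step 2: Compute scaling factor.
scale = max(0, 1 - 0.72/7.5175) = 0.9042
Step 3: prox(x) = [0.4296, -3.7404, 5.6479, 0.363]
||prox(x)|| = 6.7975
Step 4: Proximal objective.
0.5*||prox-x||^2 = 0.2592
lambda*||prox|| = 4.8942
Total = 5.1534


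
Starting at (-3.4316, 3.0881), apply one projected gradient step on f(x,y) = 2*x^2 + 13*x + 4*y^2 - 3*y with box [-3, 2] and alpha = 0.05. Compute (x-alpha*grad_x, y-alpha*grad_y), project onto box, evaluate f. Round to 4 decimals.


Step 1: Compute gradient at (-3.4316, 3.0881).
grad_x = 2*2*-3.4316 + 13 = -0.7264
grad_y = 2*4*3.0881 - 3 = 21.7048
Step 2: Gradient step.
x_raw = -3.4316 - 0.05*-0.7264 = -3.3953
y_raw = 3.0881 - 0.05*21.7048 = 2.0029
Step 3: Project onto [-3, 2].
x_proj = clip(-3.3953) = -3.0
y_proj = clip(2.0029) = 2.0
Step 4: Evaluate f.
f(-3.0, 2.0) = -11.0


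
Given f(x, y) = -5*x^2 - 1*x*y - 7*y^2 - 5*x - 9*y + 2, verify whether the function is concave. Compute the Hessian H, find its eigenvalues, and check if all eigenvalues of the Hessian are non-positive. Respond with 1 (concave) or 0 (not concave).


The Hessian of f(x,y) = -5*x^2 - 1*x*y - 7*y^2 - 5*x - 9*y + 2 is:
H = [[-10, -1], [-1, -14]]
Trace = -10 - 14 = -24
Determinant = -10*-14 - (-1)^2 = 139
Discriminant = (-24)^2 - 4*139 = 20.0
Eigenvalues: lambda_1 = -14.2361, lambda_2 = -9.7639
The function is concave.

1


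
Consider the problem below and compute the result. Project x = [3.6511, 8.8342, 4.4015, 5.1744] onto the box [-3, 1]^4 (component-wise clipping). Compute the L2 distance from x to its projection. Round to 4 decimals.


Project each component onto [-3, 1].
clip(3.6511) = 1.0, clip(8.8342) = 1.0, clip(4.4015) = 1.0, clip(5.1744) = 1.0
Projection = [1.0, 1.0, 1.0, 1.0]
Squared diffs: [7.0283, 61.3747, 11.5702, 17.4256]
Distance = sqrt(97.3988) = 9.8691


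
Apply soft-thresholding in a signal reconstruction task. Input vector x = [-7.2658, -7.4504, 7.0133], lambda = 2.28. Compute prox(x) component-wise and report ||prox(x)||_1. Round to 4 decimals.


Soft-thresholding with lambda = 2.28:
prox(-7.2658) = sign(-7.2658)*max(|-7.2658| - 2.28, 0) = -4.9858
prox(-7.4504) = sign(-7.4504)*max(|-7.4504| - 2.28, 0) = -5.1704
prox(7.0133) = sign(7.0133)*max(|7.0133| - 2.28, 0) = 4.7333
prox(x) = [-4.9858, -5.1704, 4.7333]
||prox(x)||_1 = 4.9858 + 5.1704 + 4.7333 = 14.8895


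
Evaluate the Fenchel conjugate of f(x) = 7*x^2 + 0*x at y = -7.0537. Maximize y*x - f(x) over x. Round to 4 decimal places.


f*(y) = sup_x {y*x - a*x^2 - b*x} = sup_x {(y-b)*x - a*x^2}
FOC: (y - b) - 2a*x = 0 => x* = (y - b)/(2a)
x* = (-7.0537 - 0)/(2*7) = -0.5038
f*(-7.0537) = (y-b)^2/(4a) = (-7.0537 - 0)^2/(4*7)
= 49.7547/28 = 1.777


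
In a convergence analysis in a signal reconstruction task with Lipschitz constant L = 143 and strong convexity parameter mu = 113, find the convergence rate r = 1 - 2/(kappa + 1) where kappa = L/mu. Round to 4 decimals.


Step 1: Compute the condition number.
kappa = L/mu = 143/113 = 1.2655
Step 2: Compute the convergence rate.
r = 1 - 2/(kappa + 1) = 1 - 2*mu/(L + mu) = (L - mu)/(L + mu) = 30/256 = 0.1172


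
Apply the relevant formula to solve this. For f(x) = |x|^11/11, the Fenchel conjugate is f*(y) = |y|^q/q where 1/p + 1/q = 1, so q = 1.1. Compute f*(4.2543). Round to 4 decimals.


The conjugate exponent q satisfies 1/p + 1/q = 1.
p = 11, so q = 11/(11 - 1) = 1.1
|y|^q = 4.2543^1.1 = 4.9171
f*(4.2543) = 4.9171 / 1.1 = 4.4701


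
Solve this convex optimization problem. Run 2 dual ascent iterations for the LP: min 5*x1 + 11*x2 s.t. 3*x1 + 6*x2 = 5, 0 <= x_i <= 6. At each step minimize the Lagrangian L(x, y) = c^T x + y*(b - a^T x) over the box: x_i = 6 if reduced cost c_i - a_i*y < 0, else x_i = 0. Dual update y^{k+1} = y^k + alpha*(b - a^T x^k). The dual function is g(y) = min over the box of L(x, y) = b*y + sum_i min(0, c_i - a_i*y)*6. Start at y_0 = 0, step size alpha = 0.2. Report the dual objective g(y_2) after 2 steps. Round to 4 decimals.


Dual ascent for LP: min 5*x1 + 11*x2, 3*x1 + 6*x2 = 5, 0 <= x_i <= 6
Step 1: y^k = 0.0, reduced costs: (5.0, 11.0)
  x^k = (0.0, 0.0), subgradient = b - a^T x = 5.0
  y^{k+1} = 0.0 + 0.2*5.0 = 1.0
Step 2: y^k = 1.0, reduced costs: (2.0, 5.0)
  x^k = (0.0, 0.0), subgradient = b - a^T x = 5.0
  y^{k+1} = 1.0 + 0.2*5.0 = 2.0
Dual objective at y_2 = 2.0: reduced costs (-1.0, -1.0), box minimizer x = (6.0, 6.0)
g(y_2) = b*y + (c1 - a1*y)*x1 + (c2 - a2*y)*x2 = 5*2.0 + (-1.0)*6.0 + (-1.0)*6.0 = 10.0 - 6.0 - 6.0 = -2.0


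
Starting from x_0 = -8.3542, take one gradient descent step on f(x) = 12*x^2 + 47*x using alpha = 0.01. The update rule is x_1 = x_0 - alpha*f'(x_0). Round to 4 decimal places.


We compute the gradient at x_0 and apply the update.
f'(x) = 24*x + 47
f'(-8.3542) = 24*-8.3542 + 47 = -153.5008
x_1 = -8.3542 - 0.01*-153.5008 = -6.8192


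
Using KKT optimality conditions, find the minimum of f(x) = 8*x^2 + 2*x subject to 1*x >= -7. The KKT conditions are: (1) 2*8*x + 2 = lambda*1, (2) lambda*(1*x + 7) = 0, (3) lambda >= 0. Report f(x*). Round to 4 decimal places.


Step 1: Try lambda = 0 (constraint inactive).
Stationarity: 2*8*x + 2 = 0
x* = -2/(2*8) = -0.125
Check constraint: 1*-0.125 = -0.125 >= -7 -- satisfied.
Step 2: Compute optimal value.
f(x*) = 8*(-0.125)^2 + 2*(-0.125) = -0.125


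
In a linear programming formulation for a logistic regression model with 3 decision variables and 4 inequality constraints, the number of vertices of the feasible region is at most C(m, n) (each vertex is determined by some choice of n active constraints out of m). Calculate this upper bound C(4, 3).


Each vertex corresponds to some choice of n active constraints out of m, so the number of vertices is at most C(m, n) = m! / (n!(m-n)!).
m = 4, n = 3
Numerator: 4 * 3 * 2
Denominator: 3! = 6
C(4, 3) = 4


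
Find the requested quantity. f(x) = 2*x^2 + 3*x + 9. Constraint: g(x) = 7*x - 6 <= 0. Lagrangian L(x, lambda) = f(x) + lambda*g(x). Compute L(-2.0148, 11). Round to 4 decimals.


Step 1: Evaluate f(x).
f(-2.0148) = 2*(-2.0148)^2 + 3*(-2.0148) + 9 = 11.0744
Step 2: Evaluate g(x).
g(-2.0148) = 7*-2.0148 - 6 = -20.1036
Step 3: Compute Lagrangian.
L = 11.0744 + 11*-20.1036 = -210.0652


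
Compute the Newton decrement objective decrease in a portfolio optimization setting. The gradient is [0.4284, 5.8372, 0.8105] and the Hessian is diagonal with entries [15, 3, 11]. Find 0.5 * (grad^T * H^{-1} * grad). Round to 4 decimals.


Step 1: H is diagonal, so H^(-1) * g = [0.0286, 1.9457, 0.0737].
Step 2: g^T H^(-1) g = sum_i g_i^2 / H_ii
  = (0.4284)^2/15 + (5.8372)^2/3 + (0.8105)^2/11
  = 0.0122 + 11.3576 + 0.0597 = 11.4296
Step 3: Objective decrease = 0.5 * g^T H^(-1) g = 5.7148


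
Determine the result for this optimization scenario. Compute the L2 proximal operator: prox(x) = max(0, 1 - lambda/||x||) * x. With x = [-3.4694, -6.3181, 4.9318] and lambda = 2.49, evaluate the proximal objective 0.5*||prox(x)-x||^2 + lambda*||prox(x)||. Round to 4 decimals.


Step 1: Compute ||x||.
||x|| = 8.7337
Step 2: Compute scaling factor.
scale = max(0, 1 - 2.49/8.7337) = 0.7149
Step 3: prox(x) = [-2.4803, -4.5168, 3.5257]
||prox(x)|| = 6.2437
Step 4: Proximal objective.
0.5*||prox-x||^2 = 3.1001
lambda*||prox|| = 15.5468
Total = 18.6469


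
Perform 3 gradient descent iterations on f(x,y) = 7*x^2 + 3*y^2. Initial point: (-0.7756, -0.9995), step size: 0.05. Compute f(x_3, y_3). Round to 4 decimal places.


Gradient descent on f(x,y) = 7*x^2 + 3*y^2.
Starting point: (-0.7756, -0.9995), alpha = 0.05
Step 1: grad_x = 2*7*-0.7756 = -10.8584, grad_y = 2*3*-0.9995 = -5.997
  x_1 = -0.7756 - 0.05*-10.8584 = -0.2327
  y_1 = -0.9995 - 0.05*-5.997 = -0.6997
Step 2: grad_x = 2*7*-0.2327 = -3.2575, grad_y = 2*3*-0.6997 = -4.1979
  x_2 = -0.2327 - 0.05*-3.2575 = -0.0698
  y_2 = -0.6997 - 0.05*-4.1979 = -0.4898
Step 3: grad_x = 2*7*-0.0698 = -0.9773, grad_y = 2*3*-0.4898 = -2.9385
  x_3 = -0.0698 - 0.05*-0.9773 = -0.0209
  y_3 = -0.4898 - 0.05*-2.9385 = -0.3428
f(-0.0209, -0.3428) = 7*(-0.0209)^2 + 3*(-0.3428)^2 = 0.3557


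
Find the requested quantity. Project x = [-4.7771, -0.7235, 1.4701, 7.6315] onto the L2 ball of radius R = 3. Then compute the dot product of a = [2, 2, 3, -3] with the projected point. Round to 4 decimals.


Step 1: Compute ||x|| (intermediates to 6 decimals).
||x|| = sqrt((-4.7771)^2 + (-0.7235)^2 + 1.4701^2 + 7.6315^2) = 9.151236
Step 2: Project.
Since ||x|| > R, scale = R/||x|| = 3/9.151236 = 0.327825, proj(x) = scale * x
proj(x) = [-1.566053, -0.237181, 0.481936, 2.501796]
Step 3: Dot product.
a^T * proj(x) = 2*(-1.566053) + 2*(-0.237181) + 3*0.481936 - 3*2.501796 = -9.666


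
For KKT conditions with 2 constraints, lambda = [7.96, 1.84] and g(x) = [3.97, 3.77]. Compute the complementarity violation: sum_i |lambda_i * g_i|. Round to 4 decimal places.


KKT complementary slackness check:
lambda_1 * g_1 = 7.96 * 3.97 = 31.6012
lambda_2 * g_2 = 1.84 * 3.77 = 6.9368
Total violation = 31.6012 + 6.9368 = 38.538


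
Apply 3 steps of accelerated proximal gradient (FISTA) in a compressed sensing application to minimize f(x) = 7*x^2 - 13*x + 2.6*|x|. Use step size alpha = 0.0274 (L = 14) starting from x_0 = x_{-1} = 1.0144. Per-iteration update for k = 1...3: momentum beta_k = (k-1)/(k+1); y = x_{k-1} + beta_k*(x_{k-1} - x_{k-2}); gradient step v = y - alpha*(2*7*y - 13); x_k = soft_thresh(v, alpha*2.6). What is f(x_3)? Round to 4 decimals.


FISTA on f(x) = 7*x^2 - 13*x + 2.6*|x|
L = 14, alpha = 0.0274
Iteration 1: beta = 0.0, y = 1.0144 + 0.0*(1.0144 - 1.0144) = 1.0144
  grad(y) = 1.2016, v = y - alpha*grad = 0.9815
  prox(v) = soft_thresh(0.9815, 0.0712) = 0.9102
Iteration 2: beta = 0.3333, y = 0.9102 + 0.3333*(0.9102 - 1.0144) = 0.8755
  grad(y) = -0.7428, v = y - alpha*grad = 0.8959
  prox(v) = soft_thresh(0.8959, 0.0712) = 0.8246
Iteration 3: beta = 0.5, y = 0.8246 + 0.5*(0.8246 - 0.9102) = 0.7818
  grad(y) = -2.0545, v = y - alpha*grad = 0.8381
  prox(v) = soft_thresh(0.8381, 0.0712) = 0.7669
f(x_3) = 7*0.7669^2 - 13*0.7669 + 2.6*|0.7669| = -3.8588


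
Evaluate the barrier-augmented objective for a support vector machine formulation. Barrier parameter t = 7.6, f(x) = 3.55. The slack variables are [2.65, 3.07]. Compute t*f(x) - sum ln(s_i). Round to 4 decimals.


Step 1: Compute log-barrier.
ln values: [0.9746, 1.1217]
phi = -(0.9746 + 1.1217) = -2.0962
Step 2: Compute augmented objective.
t*f(x) = 7.6*3.55 = 26.98
Total = 26.98 - 2.0962 = 24.8838


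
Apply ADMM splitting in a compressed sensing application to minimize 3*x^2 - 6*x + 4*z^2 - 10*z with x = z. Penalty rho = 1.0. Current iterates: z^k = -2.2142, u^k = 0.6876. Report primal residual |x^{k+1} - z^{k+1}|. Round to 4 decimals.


ADMM iteration with rho = 1.0, z^k = -2.2142, u^k = 0.6876
Step 1: x-update.
Minimize 3*x^2 - 6*x + (1.0/2)*(x + 2.2142 + 0.6876)^2
FOC: (2*3 + 1.0)*x = 6 + 1.0*(-2.2142 - 0.6876)
x^{k+1} = 0.4426
Step 2: z-update.
Minimize 4*z^2 - 10*z + (1.0/2)*(0.4426 - z + 0.6876)^2
FOC: (2*4 + 1.0)*z = 10 + 1.0*(0.4426 + 0.6876)
z^{k+1} = 1.2367
Step 3: u-update.
u^{k+1} = 0.6876 + 0.4426 - 1.2367 = -0.1065
Step 4: Primal residual = |0.4426 - 1.2367| = 0.7941


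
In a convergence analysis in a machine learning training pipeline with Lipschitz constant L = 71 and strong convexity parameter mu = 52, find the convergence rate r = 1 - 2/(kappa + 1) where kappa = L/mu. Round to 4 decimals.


Step 1: Compute the condition number.
kappa = L/mu = 71/52 = 1.3654
Step 2: Compute the convergence rate.
r = 1 - 2/(kappa + 1) = 1 - 2*mu/(L + mu) = (L - mu)/(L + mu) = 19/123 = 0.1545


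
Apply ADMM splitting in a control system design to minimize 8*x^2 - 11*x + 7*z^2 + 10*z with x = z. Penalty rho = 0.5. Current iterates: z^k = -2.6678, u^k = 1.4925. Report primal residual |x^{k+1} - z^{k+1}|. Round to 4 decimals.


ADMM iteration with rho = 0.5, z^k = -2.6678, u^k = 1.4925
Step 1: x-update.
Minimize 8*x^2 - 11*x + (0.5/2)*(x + 2.6678 + 1.4925)^2
FOC: (2*8 + 0.5)*x = 11 + 0.5*(-2.6678 - 1.4925)
x^{k+1} = 0.5406
Step 2: z-update.
Minimize 7*z^2 + 10*z + (0.5/2)*(0.5406 - z + 1.4925)^2
FOC: (2*7 + 0.5)*z = -10 + 0.5*(0.5406 + 1.4925)
z^{k+1} = -0.6195
Step 3: u-update.
u^{k+1} = 1.4925 + 0.5406 + 0.6195 = 2.6526
Step 4: Primal residual = |0.5406 + 0.6195| = 1.1601


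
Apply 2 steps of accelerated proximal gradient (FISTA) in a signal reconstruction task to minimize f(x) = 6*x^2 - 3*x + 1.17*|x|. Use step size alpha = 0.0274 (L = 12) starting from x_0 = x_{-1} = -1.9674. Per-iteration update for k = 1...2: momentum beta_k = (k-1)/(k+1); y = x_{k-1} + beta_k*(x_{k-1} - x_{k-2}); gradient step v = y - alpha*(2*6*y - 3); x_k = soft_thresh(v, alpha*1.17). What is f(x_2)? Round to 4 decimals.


FISTA on f(x) = 6*x^2 - 3*x + 1.17*|x|
L = 12, alpha = 0.0274
Iteration 1: beta = 0.0, y = -1.9674 + 0.0*(-1.9674 + 1.9674) = -1.9674
  grad(y) = -26.6088, v = y - alpha*grad = -1.2383
  prox(v) = soft_thresh(-1.2383, 0.0321) = -1.2063
Iteration 2: beta = 0.3333, y = -1.2063 + 0.3333*(-1.2063 + 1.9674) = -0.9525
  grad(y) = -14.4306, v = y - alpha*grad = -0.5572
  prox(v) = soft_thresh(-0.5572, 0.0321) = -0.5251
f(x_2) = 6*(-0.5251)^2 - 3*(-0.5251) + 1.17*|-0.5251| = 3.844


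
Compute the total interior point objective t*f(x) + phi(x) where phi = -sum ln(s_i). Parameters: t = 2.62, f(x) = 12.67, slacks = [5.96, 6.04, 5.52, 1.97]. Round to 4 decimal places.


Step 1: Compute log-barrier.
ln values: [1.7851, 1.7984, 1.7084, 0.678]
phi = -(1.7851 + 1.7984 + 1.7084 + 0.678) = -5.9699
Step 2: Compute augmented objective.
t*f(x) = 2.62*12.67 = 33.1954
Total = 33.1954 - 5.9699 = 27.2255


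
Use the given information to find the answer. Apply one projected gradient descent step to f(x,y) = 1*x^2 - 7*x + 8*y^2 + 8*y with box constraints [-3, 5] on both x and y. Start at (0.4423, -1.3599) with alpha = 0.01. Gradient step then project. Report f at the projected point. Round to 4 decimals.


Step 1: Compute gradient at (0.4423, -1.3599).
grad_x = 2*1*0.4423 - 7 = -6.1154
grad_y = 2*8*-1.3599 + 8 = -13.7584
Step 2: Gradient step.
x_raw = 0.4423 - 0.01*-6.1154 = 0.5035
y_raw = -1.3599 - 0.01*-13.7584 = -1.2223
Step 3: Project onto [-3, 5].
x_proj = clip(0.5035) = 0.5035
y_proj = clip(-1.2223) = -1.2223
Step 4: Evaluate f.
f(0.5035, -1.2223) = -1.0968


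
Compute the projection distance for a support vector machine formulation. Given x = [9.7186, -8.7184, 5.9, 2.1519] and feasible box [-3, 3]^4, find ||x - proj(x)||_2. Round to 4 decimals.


Project each component onto [-3, 3].
clip(9.7186) = 3.0, clip(-8.7184) = -3.0, clip(5.9) = 3.0, clip(2.1519) = 2.1519
Projection = [3.0, -3.0, 3.0, 2.1519]
Squared diffs: [45.1396, 32.7001, 8.41, 0.0]
Distance = sqrt(86.2497) = 9.2871


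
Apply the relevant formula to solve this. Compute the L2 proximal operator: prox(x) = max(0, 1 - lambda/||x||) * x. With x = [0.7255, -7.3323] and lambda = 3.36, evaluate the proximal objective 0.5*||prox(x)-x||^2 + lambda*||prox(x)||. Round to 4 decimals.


Step 1: Compute ||x||.
||x|| = 7.3681
Step 2: Compute scaling factor.
scale = max(0, 1 - 3.36/7.3681) = 0.544
Step 3: prox(x) = [0.3947, -3.9886]
||prox(x)|| = 4.0081
Step 4: Proximal objective.
0.5*||prox-x||^2 = 5.6448
lambda*||prox|| = 13.4672
Total = 19.112


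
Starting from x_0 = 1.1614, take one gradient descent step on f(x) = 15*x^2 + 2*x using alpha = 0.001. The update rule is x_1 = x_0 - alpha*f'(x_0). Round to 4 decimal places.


We compute the gradient at x_0 and apply the update.
f'(x) = 30*x + 2
f'(1.1614) = 30*1.1614 + 2 = 36.842
x_1 = 1.1614 - 0.001*36.842 = 1.1246


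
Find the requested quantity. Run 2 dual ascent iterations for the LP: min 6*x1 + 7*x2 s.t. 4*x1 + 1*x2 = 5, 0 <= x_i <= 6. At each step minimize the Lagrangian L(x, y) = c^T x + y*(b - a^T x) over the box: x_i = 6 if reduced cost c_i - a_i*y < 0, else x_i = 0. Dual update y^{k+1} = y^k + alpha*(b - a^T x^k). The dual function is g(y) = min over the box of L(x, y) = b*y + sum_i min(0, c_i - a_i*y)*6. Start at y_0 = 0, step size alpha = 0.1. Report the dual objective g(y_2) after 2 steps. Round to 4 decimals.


Dual ascent for LP: min 6*x1 + 7*x2, 4*x1 + 1*x2 = 5, 0 <= x_i <= 6
Step 1: y^k = 0.0, reduced costs: (6.0, 7.0)
  x^k = (0.0, 0.0), subgradient = b - a^T x = 5.0
  y^{k+1} = 0.0 + 0.1*5.0 = 0.5
Step 2: y^k = 0.5, reduced costs: (4.0, 6.5)
  x^k = (0.0, 0.0), subgradient = b - a^T x = 5.0
  y^{k+1} = 0.5 + 0.1*5.0 = 1.0
Dual objective at y_2 = 1.0: reduced costs (2.0, 6.0), box minimizer x = (0.0, 0.0)
g(y_2) = b*y + (c1 - a1*y)*x1 + (c2 - a2*y)*x2 = 5*1.0 + 2.0*0.0 + 6.0*0.0 = 5.0 + 0.0 + 0.0 = 5.0


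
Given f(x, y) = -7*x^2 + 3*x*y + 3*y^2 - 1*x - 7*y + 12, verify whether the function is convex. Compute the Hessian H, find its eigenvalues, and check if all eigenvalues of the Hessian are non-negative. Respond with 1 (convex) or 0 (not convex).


The Hessian of f(x,y) = -7*x^2 + 3*x*y + 3*y^2 - 1*x - 7*y + 12 is:
H = [[-14, 3], [3, 6]]
Trace = -14 + 6 = -8
Determinant = -14*6 - (3)^2 = -93
Discriminant = (-8)^2 - 4*-93 = 436.0
Eigenvalues: lambda_1 = -14.4403, lambda_2 = 6.4403
The function is not convex.

0


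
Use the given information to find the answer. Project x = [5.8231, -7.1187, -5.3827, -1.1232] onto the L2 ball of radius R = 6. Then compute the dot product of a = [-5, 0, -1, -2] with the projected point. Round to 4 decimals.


Step 1: Compute ||x|| (intermediates to 6 decimals).
||x|| = sqrt(5.8231^2 + (-7.1187)^2 + (-5.3827)^2 + (-1.1232)^2) = 10.715382
Step 2: Project.
Since ||x|| > R, scale = R/||x|| = 6/10.715382 = 0.559943, proj(x) = scale * x
proj(x) = [3.260604, -3.986066, -3.014005, -0.628928]
Step 3: Dot product.
a^T * proj(x) = -5*3.260604 + 0*(-3.986066) - 1*(-3.014005) - 2*(-0.628928) = -12.0312


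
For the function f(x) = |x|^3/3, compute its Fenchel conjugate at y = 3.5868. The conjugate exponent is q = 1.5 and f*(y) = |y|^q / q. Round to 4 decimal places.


The conjugate exponent q satisfies 1/p + 1/q = 1.
p = 3, so q = 3/(3 - 1) = 1.5
|y|^q = 3.5868^1.5 = 6.793
f*(3.5868) = 6.793 / 1.5 = 4.5287
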